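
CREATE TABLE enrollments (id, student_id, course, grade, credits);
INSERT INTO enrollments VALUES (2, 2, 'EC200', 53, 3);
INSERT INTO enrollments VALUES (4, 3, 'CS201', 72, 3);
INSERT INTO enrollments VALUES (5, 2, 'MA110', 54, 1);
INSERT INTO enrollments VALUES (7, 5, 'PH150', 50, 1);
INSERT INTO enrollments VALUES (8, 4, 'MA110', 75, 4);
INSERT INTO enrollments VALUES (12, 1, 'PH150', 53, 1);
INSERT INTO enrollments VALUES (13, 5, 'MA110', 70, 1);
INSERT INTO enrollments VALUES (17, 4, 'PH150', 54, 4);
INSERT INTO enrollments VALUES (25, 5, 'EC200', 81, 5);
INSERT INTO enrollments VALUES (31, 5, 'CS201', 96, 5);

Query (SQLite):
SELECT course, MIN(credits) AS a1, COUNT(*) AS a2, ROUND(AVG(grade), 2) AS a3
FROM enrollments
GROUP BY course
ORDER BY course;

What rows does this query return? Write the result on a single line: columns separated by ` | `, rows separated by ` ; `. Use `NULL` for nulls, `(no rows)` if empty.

Group enrollments by course.
Per group compute: MIN(credits), COUNT(*), ROUND(AVG(grade), 2).
  CS201: ids {4, 31} → MIN(credits)=3, COUNT(*)=2, ROUND(AVG(grade), 2)=84
  EC200: ids {2, 25} → MIN(credits)=3, COUNT(*)=2, ROUND(AVG(grade), 2)=67
  MA110: ids {5, 8, 13} → MIN(credits)=1, COUNT(*)=3, ROUND(AVG(grade), 2)=66.33
  PH150: ids {7, 12, 17} → MIN(credits)=1, COUNT(*)=3, ROUND(AVG(grade), 2)=52.33

CS201 | 3 | 2 | 84 ; EC200 | 3 | 2 | 67 ; MA110 | 1 | 3 | 66.33 ; PH150 | 1 | 3 | 52.33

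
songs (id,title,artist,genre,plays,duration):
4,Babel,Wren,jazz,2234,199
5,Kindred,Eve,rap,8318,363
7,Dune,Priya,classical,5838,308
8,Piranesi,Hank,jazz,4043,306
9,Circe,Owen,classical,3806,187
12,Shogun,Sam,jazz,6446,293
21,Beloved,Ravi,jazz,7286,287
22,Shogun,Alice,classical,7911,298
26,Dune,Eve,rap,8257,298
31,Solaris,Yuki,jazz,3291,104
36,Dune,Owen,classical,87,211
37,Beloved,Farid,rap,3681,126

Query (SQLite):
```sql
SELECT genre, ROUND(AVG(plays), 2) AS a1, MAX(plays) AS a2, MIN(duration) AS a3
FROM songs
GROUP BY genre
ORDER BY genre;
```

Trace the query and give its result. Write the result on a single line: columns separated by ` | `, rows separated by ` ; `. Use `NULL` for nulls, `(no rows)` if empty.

classical | 4410.5 | 7911 | 187 ; jazz | 4660 | 7286 | 104 ; rap | 6752 | 8318 | 126

Group songs by genre.
Per group compute: ROUND(AVG(plays), 2), MAX(plays), MIN(duration).
  classical: ids {7, 9, 22, 36} → ROUND(AVG(plays), 2)=4410.5, MAX(plays)=7911, MIN(duration)=187
  jazz: ids {4, 8, 12, 21, 31} → ROUND(AVG(plays), 2)=4660, MAX(plays)=7286, MIN(duration)=104
  rap: ids {5, 26, 37} → ROUND(AVG(plays), 2)=6752, MAX(plays)=8318, MIN(duration)=126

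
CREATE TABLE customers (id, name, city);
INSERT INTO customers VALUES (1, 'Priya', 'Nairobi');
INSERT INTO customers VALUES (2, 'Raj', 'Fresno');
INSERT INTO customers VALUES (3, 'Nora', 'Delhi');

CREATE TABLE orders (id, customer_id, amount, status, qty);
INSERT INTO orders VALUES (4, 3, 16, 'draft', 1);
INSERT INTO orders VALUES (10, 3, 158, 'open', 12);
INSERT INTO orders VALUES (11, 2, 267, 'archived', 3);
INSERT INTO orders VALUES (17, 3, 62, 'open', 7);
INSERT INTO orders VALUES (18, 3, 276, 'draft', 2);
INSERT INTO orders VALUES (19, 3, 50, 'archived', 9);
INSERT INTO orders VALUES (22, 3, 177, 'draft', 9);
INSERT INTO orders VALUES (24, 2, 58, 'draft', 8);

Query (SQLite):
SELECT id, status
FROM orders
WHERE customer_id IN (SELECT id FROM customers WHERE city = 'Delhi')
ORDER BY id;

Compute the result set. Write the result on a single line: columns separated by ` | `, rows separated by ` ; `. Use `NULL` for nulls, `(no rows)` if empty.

4 | draft ; 10 | open ; 17 | open ; 18 | draft ; 19 | archived ; 22 | draft

Inner query: customers.id where city = 'Delhi'.
Outer: keep orders rows whose customer_id is in that set.
Inner query → {3}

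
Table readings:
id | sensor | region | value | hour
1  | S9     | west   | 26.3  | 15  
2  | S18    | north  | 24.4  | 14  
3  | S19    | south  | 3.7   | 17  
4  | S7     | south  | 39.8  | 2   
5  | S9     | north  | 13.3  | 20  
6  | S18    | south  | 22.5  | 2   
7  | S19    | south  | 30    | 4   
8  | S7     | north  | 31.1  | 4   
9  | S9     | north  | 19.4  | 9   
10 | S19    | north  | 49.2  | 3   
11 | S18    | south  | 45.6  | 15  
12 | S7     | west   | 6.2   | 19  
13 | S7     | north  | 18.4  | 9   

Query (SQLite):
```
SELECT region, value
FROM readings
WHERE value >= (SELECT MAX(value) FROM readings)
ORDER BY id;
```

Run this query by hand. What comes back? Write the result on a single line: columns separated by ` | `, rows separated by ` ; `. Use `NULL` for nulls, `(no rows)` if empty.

Scalar subquery: MAX(value) over all readings rows = 49.2.
Keep rows where value >= that value.

north | 49.2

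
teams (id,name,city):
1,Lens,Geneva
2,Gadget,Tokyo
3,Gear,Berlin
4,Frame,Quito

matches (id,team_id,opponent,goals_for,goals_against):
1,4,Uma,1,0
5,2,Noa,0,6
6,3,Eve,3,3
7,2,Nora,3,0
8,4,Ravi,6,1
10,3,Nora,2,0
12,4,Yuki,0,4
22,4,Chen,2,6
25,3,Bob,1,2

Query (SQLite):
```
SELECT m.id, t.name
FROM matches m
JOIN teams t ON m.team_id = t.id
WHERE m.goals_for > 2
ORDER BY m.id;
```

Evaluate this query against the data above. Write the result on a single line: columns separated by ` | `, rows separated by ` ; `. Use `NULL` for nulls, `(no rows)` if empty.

Each matches row matches the teams row where team_id = teams.id.
Then keep rows with m.goals_for > 2.

6 | Gear ; 7 | Gadget ; 8 | Frame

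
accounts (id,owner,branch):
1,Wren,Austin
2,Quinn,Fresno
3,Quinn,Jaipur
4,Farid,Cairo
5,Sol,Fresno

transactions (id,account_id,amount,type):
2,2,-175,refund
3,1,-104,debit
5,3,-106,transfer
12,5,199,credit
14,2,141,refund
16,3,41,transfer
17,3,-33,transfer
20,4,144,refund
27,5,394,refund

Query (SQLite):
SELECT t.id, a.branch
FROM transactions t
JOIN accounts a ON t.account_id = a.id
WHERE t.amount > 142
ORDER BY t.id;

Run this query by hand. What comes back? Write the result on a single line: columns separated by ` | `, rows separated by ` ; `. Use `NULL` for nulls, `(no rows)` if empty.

12 | Fresno ; 20 | Cairo ; 27 | Fresno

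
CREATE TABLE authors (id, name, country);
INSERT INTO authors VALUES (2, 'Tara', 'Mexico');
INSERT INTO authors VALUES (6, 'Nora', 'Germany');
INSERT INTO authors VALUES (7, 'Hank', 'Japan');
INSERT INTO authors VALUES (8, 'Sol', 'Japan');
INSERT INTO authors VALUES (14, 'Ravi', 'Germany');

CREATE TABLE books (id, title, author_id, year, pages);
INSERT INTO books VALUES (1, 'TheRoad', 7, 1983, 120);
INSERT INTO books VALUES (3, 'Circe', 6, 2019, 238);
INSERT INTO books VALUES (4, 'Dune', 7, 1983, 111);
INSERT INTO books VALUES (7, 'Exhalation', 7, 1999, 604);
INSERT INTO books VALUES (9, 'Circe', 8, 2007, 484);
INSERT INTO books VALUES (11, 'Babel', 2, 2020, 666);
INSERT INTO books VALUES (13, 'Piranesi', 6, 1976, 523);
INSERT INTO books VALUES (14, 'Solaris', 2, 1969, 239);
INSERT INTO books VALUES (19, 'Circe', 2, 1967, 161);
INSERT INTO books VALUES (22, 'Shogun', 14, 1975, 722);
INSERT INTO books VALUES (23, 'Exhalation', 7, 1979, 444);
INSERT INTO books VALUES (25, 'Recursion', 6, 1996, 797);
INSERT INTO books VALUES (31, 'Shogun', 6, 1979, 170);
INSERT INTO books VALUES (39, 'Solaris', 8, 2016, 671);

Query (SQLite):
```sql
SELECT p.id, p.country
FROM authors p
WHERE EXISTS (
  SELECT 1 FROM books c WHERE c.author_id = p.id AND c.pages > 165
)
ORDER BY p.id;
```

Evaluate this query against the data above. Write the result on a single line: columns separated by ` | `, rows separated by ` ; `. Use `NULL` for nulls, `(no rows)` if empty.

2 | Mexico ; 6 | Germany ; 7 | Japan ; 8 | Japan ; 14 | Germany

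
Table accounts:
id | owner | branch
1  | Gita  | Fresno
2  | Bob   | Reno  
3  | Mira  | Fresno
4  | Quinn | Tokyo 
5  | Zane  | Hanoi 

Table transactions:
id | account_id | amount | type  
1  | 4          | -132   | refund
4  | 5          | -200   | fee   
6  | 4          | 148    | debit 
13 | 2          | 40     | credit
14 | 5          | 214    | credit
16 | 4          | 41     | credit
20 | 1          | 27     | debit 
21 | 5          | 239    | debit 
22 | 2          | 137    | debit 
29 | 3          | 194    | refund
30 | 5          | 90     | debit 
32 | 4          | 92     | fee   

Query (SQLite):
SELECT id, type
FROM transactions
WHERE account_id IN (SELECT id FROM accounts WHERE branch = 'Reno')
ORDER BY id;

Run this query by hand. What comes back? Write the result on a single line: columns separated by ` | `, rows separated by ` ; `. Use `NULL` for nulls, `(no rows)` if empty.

Inner query: accounts.id where branch = 'Reno'.
Outer: keep transactions rows whose account_id is in that set.
Inner query → {2}

13 | credit ; 22 | debit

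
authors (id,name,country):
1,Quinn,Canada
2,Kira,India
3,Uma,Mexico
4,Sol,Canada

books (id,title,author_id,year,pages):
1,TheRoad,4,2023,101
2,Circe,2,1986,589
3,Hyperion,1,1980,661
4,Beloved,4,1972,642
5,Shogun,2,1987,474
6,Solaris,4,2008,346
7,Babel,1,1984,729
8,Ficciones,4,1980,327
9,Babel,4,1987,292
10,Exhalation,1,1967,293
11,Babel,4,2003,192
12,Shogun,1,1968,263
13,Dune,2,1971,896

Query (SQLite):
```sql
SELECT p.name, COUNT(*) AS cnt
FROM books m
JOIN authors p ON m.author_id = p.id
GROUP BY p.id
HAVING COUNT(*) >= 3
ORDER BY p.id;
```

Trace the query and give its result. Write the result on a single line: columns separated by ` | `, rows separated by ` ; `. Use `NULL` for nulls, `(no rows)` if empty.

Join each books row to its authors via author_id.
Group joined rows by authors.id; compute COUNT(*) per group.
HAVING: keep groups with count ≥ 3.
  1: ids {3, 7, 10, 12} → COUNT(*)=4
  2: ids {2, 5, 13} → COUNT(*)=3
  4: ids {1, 4, 6, 8, 9, 11} → COUNT(*)=6

Quinn | 4 ; Kira | 3 ; Sol | 6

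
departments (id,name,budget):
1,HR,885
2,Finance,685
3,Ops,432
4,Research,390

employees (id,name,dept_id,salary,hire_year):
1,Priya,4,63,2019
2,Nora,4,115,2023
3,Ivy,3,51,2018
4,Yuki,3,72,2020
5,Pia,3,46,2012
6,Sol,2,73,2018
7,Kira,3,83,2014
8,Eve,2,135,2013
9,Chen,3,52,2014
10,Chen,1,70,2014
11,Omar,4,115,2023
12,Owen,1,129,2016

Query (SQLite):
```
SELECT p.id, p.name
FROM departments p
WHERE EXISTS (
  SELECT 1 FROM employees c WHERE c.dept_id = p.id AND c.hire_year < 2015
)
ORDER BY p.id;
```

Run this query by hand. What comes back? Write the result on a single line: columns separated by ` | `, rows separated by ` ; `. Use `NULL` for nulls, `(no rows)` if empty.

For each departments row, check whether any employees with matching dept_id has hire_year < 2015.
Keep rows where that is true.

1 | HR ; 2 | Finance ; 3 | Ops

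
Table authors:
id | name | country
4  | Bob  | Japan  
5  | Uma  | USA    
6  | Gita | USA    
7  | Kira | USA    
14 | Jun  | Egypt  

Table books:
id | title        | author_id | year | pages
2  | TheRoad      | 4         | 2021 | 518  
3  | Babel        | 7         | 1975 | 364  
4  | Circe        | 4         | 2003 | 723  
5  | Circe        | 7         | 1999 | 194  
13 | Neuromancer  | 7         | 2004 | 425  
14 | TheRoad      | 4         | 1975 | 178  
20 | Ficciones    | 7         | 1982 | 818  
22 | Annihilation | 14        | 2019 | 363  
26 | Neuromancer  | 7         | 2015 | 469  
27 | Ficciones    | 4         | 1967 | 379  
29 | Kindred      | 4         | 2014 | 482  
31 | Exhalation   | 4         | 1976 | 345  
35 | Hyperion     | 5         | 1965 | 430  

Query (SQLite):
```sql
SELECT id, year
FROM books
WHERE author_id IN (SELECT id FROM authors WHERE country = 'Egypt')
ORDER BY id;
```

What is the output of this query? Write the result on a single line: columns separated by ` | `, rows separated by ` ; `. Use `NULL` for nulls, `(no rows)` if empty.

22 | 2019

Inner query: authors.id where country = 'Egypt'.
Outer: keep books rows whose author_id is in that set.
Inner query → {14}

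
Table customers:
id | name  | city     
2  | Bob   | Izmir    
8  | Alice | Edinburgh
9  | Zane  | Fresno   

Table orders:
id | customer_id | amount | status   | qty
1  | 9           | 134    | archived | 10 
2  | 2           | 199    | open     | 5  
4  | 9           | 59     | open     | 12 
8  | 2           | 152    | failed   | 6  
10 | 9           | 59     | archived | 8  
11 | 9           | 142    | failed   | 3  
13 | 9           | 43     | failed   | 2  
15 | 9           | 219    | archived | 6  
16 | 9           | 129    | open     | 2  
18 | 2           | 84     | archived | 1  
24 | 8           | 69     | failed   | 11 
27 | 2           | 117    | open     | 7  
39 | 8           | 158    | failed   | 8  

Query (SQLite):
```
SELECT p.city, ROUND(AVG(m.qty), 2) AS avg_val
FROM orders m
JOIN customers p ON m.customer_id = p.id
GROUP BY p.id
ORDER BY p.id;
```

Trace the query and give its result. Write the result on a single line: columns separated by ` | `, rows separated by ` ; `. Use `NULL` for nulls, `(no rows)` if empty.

Join each orders row to its customers via customer_id.
Group joined rows by customers.id; compute ROUND(AVG(m.qty), 2) per group.
  2: ids {2, 8, 18, 27} → ROUND(AVG(m.qty), 2)=4.75
  8: ids {24, 39} → ROUND(AVG(m.qty), 2)=9.5
  9: ids {1, 4, 10, 11, 13, 15, 16} → ROUND(AVG(m.qty), 2)=6.14

Izmir | 4.75 ; Edinburgh | 9.5 ; Fresno | 6.14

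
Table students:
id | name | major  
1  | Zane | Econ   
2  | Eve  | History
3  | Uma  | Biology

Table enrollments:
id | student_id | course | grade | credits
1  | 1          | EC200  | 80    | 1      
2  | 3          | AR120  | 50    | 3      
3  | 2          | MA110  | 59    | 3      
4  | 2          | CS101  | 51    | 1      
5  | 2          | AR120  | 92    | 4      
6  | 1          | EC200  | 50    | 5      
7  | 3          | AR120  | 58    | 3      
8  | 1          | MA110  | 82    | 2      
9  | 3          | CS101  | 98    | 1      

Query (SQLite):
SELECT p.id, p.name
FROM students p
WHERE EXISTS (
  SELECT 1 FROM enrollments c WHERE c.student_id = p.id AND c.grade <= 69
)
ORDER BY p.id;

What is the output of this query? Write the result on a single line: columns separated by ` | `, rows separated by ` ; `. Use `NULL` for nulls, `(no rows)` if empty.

1 | Zane ; 2 | Eve ; 3 | Uma

For each students row, check whether any enrollments with matching student_id has grade <= 69.
Keep rows where that is true.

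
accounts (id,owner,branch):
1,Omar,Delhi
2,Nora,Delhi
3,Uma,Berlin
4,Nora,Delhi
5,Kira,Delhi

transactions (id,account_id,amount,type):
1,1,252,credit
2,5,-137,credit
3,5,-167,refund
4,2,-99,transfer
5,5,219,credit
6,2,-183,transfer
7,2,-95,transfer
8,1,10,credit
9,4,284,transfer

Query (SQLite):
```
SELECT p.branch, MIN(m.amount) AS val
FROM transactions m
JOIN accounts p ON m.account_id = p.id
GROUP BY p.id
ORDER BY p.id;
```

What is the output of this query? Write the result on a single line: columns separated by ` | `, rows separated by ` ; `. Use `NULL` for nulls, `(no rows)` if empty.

Join each transactions row to its accounts via account_id.
Group joined rows by accounts.id; compute MIN(m.amount) per group.
  1: ids {1, 8} → MIN(m.amount)=10
  2: ids {4, 6, 7} → MIN(m.amount)=-183
  4: ids {9} → MIN(m.amount)=284
  5: ids {2, 3, 5} → MIN(m.amount)=-167

Delhi | 10 ; Delhi | -183 ; Delhi | 284 ; Delhi | -167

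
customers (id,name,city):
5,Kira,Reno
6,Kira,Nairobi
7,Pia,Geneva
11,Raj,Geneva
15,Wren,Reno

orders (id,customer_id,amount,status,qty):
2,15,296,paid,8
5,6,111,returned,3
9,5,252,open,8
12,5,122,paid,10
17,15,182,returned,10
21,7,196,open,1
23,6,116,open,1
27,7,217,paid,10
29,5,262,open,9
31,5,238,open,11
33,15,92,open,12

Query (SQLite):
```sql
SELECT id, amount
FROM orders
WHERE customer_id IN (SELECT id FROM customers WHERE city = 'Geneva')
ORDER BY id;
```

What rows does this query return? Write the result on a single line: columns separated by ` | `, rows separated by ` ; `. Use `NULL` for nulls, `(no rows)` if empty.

Inner query: customers.id where city = 'Geneva'.
Outer: keep orders rows whose customer_id is in that set.
Inner query → {7, 11}

21 | 196 ; 27 | 217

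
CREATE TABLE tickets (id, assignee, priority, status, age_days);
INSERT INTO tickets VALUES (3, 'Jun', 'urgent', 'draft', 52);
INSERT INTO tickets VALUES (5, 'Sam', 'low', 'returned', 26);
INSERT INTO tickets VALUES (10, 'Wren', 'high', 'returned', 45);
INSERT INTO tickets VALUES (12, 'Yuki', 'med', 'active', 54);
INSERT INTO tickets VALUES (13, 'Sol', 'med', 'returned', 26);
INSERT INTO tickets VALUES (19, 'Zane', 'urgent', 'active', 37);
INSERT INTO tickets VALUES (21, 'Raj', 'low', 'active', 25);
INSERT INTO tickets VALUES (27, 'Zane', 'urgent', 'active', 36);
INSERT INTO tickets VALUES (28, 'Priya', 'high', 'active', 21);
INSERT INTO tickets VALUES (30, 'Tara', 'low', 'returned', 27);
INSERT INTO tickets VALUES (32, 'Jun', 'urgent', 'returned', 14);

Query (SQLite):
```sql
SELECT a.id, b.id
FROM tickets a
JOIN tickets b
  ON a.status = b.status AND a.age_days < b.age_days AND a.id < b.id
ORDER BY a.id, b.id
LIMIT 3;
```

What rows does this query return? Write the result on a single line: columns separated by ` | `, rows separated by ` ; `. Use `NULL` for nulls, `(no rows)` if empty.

5 | 10 ; 5 | 30 ; 13 | 30

Pairs (a,b) with same status, a.age_days < b.age_days, a.id < b.id.
status groups: active:{12,19,21,27,28} draft:{3} returned:{5,10,13,30,32}
Ordered by (a.id, b.id); first 3.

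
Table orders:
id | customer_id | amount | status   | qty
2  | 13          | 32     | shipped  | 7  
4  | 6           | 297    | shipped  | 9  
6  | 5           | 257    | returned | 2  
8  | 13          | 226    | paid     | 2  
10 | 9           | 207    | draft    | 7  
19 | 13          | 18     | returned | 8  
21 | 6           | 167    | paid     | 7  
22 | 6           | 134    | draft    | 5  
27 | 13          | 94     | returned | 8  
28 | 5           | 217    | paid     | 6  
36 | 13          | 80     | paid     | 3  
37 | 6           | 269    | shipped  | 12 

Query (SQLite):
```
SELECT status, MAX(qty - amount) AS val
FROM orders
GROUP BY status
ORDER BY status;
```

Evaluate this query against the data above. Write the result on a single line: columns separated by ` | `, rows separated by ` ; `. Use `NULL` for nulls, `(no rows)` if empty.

For each row compute qty - amount.
Group by status; take MAX of the expression per group.
  draft: ids {10, 22} → MAX(qty - amount)=-129
  paid: ids {8, 21, 28, 36} → MAX(qty - amount)=-77
  returned: ids {6, 19, 27} → MAX(qty - amount)=-10
  shipped: ids {2, 4, 37} → MAX(qty - amount)=-25

draft | -129 ; paid | -77 ; returned | -10 ; shipped | -25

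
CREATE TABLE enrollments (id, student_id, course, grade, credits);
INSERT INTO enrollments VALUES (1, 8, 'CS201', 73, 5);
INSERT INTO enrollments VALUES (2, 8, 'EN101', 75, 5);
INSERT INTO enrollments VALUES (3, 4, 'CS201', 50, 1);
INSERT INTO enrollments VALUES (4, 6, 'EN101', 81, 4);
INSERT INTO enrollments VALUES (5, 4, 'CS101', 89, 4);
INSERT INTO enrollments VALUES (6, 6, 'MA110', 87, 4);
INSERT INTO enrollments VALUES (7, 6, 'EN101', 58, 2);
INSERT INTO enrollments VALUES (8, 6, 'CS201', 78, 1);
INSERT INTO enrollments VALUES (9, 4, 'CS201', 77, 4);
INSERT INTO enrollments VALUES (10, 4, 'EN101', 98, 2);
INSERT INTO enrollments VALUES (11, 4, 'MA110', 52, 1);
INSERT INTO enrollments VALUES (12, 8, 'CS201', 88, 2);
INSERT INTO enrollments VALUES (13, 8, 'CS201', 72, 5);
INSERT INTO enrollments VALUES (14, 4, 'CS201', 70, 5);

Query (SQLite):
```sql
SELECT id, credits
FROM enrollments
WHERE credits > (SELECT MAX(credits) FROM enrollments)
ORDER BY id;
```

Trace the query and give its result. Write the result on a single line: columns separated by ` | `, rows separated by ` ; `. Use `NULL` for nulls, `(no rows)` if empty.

(no rows)

Scalar subquery: MAX(credits) over all enrollments rows = 5.
Keep rows where credits > that value.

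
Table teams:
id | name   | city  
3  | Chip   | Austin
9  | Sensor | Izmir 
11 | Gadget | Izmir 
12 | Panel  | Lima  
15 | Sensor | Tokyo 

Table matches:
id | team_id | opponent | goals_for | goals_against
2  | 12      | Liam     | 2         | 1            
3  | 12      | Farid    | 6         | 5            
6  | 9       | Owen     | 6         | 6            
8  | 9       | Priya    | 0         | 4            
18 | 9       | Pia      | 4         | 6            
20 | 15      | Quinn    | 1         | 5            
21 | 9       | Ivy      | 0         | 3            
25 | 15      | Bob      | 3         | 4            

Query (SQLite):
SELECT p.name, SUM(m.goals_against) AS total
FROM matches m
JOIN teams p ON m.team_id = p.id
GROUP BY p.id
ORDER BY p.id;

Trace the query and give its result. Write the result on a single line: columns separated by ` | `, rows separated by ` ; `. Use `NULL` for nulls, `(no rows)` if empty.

Sensor | 19 ; Panel | 6 ; Sensor | 9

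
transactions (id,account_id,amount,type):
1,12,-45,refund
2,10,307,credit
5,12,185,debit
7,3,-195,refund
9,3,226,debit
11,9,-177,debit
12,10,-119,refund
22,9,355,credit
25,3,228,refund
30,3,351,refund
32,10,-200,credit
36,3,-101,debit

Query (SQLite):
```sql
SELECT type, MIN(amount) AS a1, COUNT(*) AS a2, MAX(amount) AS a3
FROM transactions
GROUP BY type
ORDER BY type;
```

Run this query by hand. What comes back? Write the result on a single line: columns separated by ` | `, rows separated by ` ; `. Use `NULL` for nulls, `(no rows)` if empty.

Group transactions by type.
Per group compute: MIN(amount), COUNT(*), MAX(amount).
  credit: ids {2, 22, 32} → MIN(amount)=-200, COUNT(*)=3, MAX(amount)=355
  debit: ids {5, 9, 11, 36} → MIN(amount)=-177, COUNT(*)=4, MAX(amount)=226
  refund: ids {1, 7, 12, 25, 30} → MIN(amount)=-195, COUNT(*)=5, MAX(amount)=351

credit | -200 | 3 | 355 ; debit | -177 | 4 | 226 ; refund | -195 | 5 | 351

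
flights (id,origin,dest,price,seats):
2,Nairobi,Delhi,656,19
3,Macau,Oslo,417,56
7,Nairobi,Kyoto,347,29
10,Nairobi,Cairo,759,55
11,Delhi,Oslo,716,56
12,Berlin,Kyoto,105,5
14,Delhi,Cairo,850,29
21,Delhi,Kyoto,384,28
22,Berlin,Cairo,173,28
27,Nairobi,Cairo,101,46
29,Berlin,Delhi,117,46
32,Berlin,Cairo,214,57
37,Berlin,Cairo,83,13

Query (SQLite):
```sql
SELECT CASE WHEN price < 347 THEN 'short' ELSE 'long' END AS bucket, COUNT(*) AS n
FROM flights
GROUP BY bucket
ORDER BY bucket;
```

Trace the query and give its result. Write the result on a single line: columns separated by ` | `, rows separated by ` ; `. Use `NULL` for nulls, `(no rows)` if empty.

long | 7 ; short | 6

Bucket rows by price < 347 → 'short' else 'long'; count each bucket.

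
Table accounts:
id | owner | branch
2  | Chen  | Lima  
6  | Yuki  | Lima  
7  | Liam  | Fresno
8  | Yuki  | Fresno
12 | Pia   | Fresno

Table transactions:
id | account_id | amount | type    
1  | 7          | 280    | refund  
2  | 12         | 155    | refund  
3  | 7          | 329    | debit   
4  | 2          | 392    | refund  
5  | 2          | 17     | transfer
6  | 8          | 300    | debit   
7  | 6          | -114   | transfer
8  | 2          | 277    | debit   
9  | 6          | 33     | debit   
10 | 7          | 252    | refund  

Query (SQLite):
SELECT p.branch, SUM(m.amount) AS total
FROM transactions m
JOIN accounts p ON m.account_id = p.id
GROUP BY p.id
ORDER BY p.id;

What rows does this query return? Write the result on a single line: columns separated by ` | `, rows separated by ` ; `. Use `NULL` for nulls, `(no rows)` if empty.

Join each transactions row to its accounts via account_id.
Group joined rows by accounts.id; compute SUM(m.amount) per group.
  2: ids {4, 5, 8} → SUM(m.amount)=686
  6: ids {7, 9} → SUM(m.amount)=-81
  7: ids {1, 3, 10} → SUM(m.amount)=861
  8: ids {6} → SUM(m.amount)=300
  12: ids {2} → SUM(m.amount)=155

Lima | 686 ; Lima | -81 ; Fresno | 861 ; Fresno | 300 ; Fresno | 155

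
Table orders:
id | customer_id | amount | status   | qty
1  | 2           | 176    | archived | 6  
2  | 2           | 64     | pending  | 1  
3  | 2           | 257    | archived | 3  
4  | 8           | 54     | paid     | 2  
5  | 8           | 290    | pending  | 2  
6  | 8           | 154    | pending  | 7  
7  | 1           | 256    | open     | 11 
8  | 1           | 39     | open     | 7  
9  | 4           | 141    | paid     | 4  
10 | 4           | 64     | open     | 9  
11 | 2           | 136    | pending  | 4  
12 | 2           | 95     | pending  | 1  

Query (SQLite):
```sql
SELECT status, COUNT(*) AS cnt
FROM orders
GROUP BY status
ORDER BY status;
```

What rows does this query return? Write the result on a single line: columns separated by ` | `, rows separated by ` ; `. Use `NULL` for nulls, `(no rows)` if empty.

archived | 2 ; open | 3 ; paid | 2 ; pending | 5

Partition orders by status; compute COUNT(*) within each group.
  archived: ids {1, 3} → COUNT(*)=2
  open: ids {7, 8, 10} → COUNT(*)=3
  paid: ids {4, 9} → COUNT(*)=2
  pending: ids {2, 5, 6, 11, 12} → COUNT(*)=5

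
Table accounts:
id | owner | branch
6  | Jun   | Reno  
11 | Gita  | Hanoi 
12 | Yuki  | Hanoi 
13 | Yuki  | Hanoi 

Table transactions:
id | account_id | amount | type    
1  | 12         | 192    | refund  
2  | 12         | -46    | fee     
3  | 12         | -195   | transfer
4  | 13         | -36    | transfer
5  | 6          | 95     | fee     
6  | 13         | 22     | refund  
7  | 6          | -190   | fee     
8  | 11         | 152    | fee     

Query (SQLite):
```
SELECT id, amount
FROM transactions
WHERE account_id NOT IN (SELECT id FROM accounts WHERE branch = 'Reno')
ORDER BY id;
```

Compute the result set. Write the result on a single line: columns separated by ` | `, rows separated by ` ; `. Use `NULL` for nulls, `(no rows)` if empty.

Inner query: accounts.id where branch = 'Reno'.
Outer: keep transactions rows whose account_id is not in that set.
Inner query → {6}

1 | 192 ; 2 | -46 ; 3 | -195 ; 4 | -36 ; 6 | 22 ; 8 | 152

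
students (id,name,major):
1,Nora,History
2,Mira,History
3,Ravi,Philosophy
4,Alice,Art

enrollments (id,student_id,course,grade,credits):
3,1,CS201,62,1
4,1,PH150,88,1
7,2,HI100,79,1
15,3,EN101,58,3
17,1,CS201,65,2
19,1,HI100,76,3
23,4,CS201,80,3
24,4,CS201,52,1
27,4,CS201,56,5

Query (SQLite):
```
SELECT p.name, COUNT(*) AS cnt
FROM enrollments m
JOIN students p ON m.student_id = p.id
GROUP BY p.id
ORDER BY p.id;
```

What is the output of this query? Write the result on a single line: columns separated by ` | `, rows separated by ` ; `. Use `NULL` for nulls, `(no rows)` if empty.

Join each enrollments row to its students via student_id.
Group joined rows by students.id; compute COUNT(*) per group.
  1: ids {3, 4, 17, 19} → COUNT(*)=4
  2: ids {7} → COUNT(*)=1
  3: ids {15} → COUNT(*)=1
  4: ids {23, 24, 27} → COUNT(*)=3

Nora | 4 ; Mira | 1 ; Ravi | 1 ; Alice | 3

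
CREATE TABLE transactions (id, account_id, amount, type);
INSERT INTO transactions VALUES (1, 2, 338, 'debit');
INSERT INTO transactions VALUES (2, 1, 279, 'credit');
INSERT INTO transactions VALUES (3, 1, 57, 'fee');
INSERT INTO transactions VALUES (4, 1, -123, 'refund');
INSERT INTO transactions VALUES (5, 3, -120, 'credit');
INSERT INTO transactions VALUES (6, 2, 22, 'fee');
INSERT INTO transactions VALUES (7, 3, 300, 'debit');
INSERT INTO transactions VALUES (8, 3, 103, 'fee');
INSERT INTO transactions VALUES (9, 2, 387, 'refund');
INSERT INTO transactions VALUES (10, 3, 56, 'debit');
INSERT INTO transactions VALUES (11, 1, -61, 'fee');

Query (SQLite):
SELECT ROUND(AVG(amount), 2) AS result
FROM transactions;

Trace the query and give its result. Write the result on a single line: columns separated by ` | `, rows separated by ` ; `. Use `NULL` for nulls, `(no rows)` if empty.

112.55

All amount values: [338, 279, 57, -123, -120, 22, 300, 103, 387, 56, -61].
AVG = 1238 / 11 (rounded to 2 dp).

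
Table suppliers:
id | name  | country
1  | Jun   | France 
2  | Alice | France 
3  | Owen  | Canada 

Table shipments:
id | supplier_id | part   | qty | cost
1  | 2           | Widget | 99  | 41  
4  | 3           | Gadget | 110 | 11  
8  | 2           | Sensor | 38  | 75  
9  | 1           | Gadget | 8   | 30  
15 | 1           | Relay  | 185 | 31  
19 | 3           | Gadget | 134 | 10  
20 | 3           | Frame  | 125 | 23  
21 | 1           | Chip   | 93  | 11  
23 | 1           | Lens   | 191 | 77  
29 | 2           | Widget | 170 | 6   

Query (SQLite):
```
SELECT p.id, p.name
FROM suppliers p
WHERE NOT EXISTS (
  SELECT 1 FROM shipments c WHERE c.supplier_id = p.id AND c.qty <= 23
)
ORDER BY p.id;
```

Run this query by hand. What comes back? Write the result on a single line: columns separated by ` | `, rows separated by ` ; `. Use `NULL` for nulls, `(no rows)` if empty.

For each suppliers row, check whether any shipments with matching supplier_id has qty <= 23.
Keep rows where that is false.

2 | Alice ; 3 | Owen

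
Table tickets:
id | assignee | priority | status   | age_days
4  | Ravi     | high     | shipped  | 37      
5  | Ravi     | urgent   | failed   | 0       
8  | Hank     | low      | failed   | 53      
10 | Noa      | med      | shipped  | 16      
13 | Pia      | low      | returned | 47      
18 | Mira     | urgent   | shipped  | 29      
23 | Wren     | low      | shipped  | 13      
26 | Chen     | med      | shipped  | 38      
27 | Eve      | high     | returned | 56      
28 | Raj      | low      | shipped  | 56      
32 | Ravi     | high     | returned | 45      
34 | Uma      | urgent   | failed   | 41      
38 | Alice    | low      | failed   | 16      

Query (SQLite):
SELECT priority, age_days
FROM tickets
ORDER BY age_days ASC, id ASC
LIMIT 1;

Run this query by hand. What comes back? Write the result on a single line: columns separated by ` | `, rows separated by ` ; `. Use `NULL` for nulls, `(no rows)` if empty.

urgent | 0

Sort by age_days asc, tiebreak id asc: (0, id=5), (13, id=23), (16, id=10), (16, id=38) …. Take first 1.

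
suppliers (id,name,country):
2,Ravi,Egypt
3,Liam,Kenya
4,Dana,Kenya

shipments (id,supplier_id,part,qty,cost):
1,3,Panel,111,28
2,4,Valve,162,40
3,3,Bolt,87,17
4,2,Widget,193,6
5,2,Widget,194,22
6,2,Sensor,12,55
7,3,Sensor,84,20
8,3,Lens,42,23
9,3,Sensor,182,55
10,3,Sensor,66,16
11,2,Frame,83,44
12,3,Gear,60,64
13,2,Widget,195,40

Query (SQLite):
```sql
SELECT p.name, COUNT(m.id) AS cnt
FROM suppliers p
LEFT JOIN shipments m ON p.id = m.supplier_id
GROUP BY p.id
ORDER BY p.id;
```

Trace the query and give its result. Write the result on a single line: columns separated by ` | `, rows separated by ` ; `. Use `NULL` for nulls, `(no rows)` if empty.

LEFT JOIN keeps every suppliers row; unmatched ones get NULL for shipments columns.
Group by suppliers.id and compute COUNT(m.id). COUNT(col) of an all-NULL group is 0.
  2: ids {4, 5, 6, 11, 13} → COUNT(m.id)=5
  3: ids {1, 3, 7, 8, 9, 10, 12} → COUNT(m.id)=7
  4: ids {2} → COUNT(m.id)=1

Ravi | 5 ; Liam | 7 ; Dana | 1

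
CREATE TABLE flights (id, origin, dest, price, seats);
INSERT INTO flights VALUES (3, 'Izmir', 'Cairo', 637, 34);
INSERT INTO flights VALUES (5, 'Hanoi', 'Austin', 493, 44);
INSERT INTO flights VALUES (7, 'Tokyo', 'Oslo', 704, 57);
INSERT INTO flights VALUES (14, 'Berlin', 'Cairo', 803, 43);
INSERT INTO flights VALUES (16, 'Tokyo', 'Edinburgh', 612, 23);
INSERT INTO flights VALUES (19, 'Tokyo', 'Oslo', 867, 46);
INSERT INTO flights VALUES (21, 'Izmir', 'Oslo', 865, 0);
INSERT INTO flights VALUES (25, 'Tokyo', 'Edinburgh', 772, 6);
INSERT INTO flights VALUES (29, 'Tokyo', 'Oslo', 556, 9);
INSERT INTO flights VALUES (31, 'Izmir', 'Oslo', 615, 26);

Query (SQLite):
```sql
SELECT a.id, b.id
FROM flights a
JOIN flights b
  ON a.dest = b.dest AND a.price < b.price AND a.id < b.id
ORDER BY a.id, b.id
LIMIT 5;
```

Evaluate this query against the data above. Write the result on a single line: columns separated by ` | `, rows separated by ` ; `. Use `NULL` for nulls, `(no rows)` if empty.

Pairs (a,b) with same dest, a.price < b.price, a.id < b.id.
dest groups: Austin:{5} Cairo:{3,14} Edinburgh:{16,25} Oslo:{7,19,21,29,31}
Ordered by (a.id, b.id); first 5.

3 | 14 ; 7 | 19 ; 7 | 21 ; 16 | 25 ; 29 | 31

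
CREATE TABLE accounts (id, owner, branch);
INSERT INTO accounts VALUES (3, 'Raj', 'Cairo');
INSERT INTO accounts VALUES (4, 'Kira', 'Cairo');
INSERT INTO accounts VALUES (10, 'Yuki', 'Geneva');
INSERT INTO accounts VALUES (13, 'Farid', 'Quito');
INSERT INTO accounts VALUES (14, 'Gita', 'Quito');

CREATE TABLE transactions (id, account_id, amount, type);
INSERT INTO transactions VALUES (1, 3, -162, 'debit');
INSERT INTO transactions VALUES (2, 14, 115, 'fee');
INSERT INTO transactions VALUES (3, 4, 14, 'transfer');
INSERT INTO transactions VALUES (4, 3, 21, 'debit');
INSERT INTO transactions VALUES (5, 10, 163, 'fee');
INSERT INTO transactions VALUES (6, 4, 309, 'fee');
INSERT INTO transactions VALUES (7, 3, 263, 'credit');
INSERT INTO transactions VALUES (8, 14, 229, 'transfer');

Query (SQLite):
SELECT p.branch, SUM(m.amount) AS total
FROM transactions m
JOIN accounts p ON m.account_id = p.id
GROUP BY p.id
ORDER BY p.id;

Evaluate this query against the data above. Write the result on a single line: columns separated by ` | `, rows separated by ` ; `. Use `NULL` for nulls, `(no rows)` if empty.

Cairo | 122 ; Cairo | 323 ; Geneva | 163 ; Quito | 344

Join each transactions row to its accounts via account_id.
Group joined rows by accounts.id; compute SUM(m.amount) per group.
  3: ids {1, 4, 7} → SUM(m.amount)=122
  4: ids {3, 6} → SUM(m.amount)=323
  10: ids {5} → SUM(m.amount)=163
  14: ids {2, 8} → SUM(m.amount)=344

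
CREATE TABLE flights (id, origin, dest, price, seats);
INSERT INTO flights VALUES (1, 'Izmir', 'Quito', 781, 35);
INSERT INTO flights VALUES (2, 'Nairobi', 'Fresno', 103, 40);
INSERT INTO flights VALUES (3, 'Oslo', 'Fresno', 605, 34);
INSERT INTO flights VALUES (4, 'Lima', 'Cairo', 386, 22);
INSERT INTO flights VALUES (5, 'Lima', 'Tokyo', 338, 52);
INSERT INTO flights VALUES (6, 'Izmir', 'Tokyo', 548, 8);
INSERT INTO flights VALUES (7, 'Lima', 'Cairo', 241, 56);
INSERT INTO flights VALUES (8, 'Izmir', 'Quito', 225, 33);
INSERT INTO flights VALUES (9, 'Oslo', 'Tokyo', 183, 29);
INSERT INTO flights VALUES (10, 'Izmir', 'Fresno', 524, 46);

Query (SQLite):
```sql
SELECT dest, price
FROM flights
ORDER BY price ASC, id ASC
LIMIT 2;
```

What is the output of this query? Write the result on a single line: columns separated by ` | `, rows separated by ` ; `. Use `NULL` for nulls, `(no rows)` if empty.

Sort by price asc, tiebreak id asc: (103, id=2), (183, id=9), (225, id=8), (241, id=7), (338, id=5) …. Take first 2.

Fresno | 103 ; Tokyo | 183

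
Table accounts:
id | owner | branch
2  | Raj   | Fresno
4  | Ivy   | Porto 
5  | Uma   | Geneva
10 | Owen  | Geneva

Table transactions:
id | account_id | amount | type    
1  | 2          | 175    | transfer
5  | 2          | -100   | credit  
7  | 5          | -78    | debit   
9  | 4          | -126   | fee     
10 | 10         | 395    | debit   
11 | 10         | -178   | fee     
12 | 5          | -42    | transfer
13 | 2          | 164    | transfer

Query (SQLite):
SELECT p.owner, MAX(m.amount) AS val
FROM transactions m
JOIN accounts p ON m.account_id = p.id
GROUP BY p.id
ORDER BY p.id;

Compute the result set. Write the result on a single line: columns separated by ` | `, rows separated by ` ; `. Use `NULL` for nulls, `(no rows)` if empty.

Join each transactions row to its accounts via account_id.
Group joined rows by accounts.id; compute MAX(m.amount) per group.
  2: ids {1, 5, 13} → MAX(m.amount)=175
  4: ids {9} → MAX(m.amount)=-126
  5: ids {7, 12} → MAX(m.amount)=-42
  10: ids {10, 11} → MAX(m.amount)=395

Raj | 175 ; Ivy | -126 ; Uma | -42 ; Owen | 395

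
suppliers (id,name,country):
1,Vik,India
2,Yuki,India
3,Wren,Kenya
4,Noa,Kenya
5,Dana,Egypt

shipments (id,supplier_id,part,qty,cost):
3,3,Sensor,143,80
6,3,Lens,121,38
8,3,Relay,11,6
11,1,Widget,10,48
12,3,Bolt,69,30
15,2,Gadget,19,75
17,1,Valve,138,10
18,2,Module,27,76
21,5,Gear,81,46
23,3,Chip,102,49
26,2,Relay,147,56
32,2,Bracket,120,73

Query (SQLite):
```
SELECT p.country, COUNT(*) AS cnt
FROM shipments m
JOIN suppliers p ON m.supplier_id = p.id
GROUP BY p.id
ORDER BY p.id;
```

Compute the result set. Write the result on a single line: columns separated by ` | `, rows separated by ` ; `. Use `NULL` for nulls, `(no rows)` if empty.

India | 2 ; India | 4 ; Kenya | 5 ; Egypt | 1

Join each shipments row to its suppliers via supplier_id.
Group joined rows by suppliers.id; compute COUNT(*) per group.
  1: ids {11, 17} → COUNT(*)=2
  2: ids {15, 18, 26, 32} → COUNT(*)=4
  3: ids {3, 6, 8, 12, 23} → COUNT(*)=5
  5: ids {21} → COUNT(*)=1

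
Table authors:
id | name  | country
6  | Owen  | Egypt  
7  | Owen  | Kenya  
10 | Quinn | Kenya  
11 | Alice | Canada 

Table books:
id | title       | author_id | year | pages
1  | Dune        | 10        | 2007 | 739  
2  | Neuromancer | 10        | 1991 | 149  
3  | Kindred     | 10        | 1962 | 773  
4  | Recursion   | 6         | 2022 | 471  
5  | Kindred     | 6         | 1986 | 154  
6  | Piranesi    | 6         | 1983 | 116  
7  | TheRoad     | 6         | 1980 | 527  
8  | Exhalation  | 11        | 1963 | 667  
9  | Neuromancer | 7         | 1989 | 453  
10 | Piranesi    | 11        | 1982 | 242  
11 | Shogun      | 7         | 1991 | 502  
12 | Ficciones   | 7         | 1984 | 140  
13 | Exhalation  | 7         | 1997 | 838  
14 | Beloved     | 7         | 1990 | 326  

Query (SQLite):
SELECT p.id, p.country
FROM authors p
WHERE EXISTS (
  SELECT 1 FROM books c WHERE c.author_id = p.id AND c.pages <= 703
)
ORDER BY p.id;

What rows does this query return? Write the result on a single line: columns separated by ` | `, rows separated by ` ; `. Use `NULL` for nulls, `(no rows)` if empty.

For each authors row, check whether any books with matching author_id has pages <= 703.
Keep rows where that is true.

6 | Egypt ; 7 | Kenya ; 10 | Kenya ; 11 | Canada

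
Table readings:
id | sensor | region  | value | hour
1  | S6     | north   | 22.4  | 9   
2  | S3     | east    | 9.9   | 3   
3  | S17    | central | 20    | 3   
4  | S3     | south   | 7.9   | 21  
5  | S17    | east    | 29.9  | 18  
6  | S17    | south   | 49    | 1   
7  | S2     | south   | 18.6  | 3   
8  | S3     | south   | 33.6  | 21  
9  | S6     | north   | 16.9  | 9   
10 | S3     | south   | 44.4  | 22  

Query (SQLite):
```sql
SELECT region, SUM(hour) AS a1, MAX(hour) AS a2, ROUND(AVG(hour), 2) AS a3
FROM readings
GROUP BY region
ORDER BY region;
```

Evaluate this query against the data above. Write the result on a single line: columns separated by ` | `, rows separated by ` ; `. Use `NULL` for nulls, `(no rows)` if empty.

Group readings by region.
Per group compute: SUM(hour), MAX(hour), ROUND(AVG(hour), 2).
  central: ids {3} → SUM(hour)=3, MAX(hour)=3, ROUND(AVG(hour), 2)=3
  east: ids {2, 5} → SUM(hour)=21, MAX(hour)=18, ROUND(AVG(hour), 2)=10.5
  north: ids {1, 9} → SUM(hour)=18, MAX(hour)=9, ROUND(AVG(hour), 2)=9
  south: ids {4, 6, 7, 8, 10} → SUM(hour)=68, MAX(hour)=22, ROUND(AVG(hour), 2)=13.6

central | 3 | 3 | 3 ; east | 21 | 18 | 10.5 ; north | 18 | 9 | 9 ; south | 68 | 22 | 13.6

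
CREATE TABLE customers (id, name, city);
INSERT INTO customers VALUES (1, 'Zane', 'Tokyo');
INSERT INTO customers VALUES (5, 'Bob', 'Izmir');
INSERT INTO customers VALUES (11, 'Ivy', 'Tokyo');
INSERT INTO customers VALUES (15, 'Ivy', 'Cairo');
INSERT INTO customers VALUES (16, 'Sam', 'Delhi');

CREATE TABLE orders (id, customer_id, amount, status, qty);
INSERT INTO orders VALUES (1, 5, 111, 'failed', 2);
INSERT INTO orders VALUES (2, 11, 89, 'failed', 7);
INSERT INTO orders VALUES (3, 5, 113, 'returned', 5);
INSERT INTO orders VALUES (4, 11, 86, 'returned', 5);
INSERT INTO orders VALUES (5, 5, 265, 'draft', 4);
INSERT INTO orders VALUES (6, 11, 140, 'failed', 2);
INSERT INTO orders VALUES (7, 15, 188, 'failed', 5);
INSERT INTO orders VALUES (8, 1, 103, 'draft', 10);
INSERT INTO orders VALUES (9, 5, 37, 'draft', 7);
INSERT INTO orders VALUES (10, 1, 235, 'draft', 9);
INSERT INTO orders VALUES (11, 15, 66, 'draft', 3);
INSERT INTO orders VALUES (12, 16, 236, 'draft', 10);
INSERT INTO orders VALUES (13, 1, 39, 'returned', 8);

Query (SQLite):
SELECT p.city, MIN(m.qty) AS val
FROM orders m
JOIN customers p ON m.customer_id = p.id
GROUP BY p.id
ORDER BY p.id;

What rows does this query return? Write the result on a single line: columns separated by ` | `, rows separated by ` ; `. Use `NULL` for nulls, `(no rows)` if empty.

Join each orders row to its customers via customer_id.
Group joined rows by customers.id; compute MIN(m.qty) per group.
  1: ids {8, 10, 13} → MIN(m.qty)=8
  5: ids {1, 3, 5, 9} → MIN(m.qty)=2
  11: ids {2, 4, 6} → MIN(m.qty)=2
  15: ids {7, 11} → MIN(m.qty)=3
  16: ids {12} → MIN(m.qty)=10

Tokyo | 8 ; Izmir | 2 ; Tokyo | 2 ; Cairo | 3 ; Delhi | 10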